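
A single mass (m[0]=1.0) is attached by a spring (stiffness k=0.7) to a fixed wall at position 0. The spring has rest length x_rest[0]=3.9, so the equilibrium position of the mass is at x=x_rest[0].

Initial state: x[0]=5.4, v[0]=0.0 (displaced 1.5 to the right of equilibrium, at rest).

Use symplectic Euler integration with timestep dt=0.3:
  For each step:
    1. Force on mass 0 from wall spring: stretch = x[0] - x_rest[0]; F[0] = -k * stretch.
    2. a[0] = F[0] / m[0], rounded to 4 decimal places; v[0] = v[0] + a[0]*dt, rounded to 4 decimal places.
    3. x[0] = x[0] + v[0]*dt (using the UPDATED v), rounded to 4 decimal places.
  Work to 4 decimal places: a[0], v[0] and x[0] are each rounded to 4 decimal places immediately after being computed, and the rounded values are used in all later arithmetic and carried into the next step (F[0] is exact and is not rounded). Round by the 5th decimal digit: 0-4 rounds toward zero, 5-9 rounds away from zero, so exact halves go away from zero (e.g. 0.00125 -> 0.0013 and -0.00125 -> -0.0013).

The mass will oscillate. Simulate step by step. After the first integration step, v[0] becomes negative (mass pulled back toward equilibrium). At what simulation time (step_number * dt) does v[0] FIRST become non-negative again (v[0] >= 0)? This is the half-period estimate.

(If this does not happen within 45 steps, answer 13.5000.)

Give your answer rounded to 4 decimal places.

Answer: 3.9000

Derivation:
Step 0: x=[5.4000] v=[0.0000]
Step 1: x=[5.3055] v=[-0.3150]
Step 2: x=[5.1224] v=[-0.6102]
Step 3: x=[4.8623] v=[-0.8669]
Step 4: x=[4.5416] v=[-1.0690]
Step 5: x=[4.1805] v=[-1.2037]
Step 6: x=[3.8017] v=[-1.2626]
Step 7: x=[3.4291] v=[-1.2420]
Step 8: x=[3.0862] v=[-1.1431]
Step 9: x=[2.7945] v=[-0.9722]
Step 10: x=[2.5725] v=[-0.7400]
Step 11: x=[2.4341] v=[-0.4612]
Step 12: x=[2.3881] v=[-0.1534]
Step 13: x=[2.4373] v=[0.1641]
First v>=0 after going negative at step 13, time=3.9000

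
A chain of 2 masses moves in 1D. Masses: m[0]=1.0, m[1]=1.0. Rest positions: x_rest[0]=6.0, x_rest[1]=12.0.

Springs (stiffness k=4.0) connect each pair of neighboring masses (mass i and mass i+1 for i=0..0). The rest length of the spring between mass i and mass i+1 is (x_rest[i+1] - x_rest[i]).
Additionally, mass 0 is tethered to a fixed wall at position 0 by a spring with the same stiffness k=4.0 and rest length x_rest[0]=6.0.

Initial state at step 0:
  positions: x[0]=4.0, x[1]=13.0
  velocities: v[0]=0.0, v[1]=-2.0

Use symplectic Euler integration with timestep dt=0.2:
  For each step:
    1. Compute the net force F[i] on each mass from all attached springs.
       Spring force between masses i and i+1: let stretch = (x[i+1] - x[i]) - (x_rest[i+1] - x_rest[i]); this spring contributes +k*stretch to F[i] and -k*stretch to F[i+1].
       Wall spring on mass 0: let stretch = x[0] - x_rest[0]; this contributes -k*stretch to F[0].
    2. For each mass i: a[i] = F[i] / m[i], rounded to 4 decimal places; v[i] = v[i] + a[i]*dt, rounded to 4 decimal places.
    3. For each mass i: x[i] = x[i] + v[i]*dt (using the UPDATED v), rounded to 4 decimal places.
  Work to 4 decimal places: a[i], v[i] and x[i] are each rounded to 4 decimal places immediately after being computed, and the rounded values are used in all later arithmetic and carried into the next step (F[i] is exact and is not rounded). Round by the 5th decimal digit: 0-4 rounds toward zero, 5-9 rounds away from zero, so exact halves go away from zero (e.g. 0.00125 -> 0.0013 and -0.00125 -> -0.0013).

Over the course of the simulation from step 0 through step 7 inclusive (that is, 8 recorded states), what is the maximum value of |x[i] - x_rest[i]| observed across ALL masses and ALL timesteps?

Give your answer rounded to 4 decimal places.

Answer: 2.3688

Derivation:
Step 0: x=[4.0000 13.0000] v=[0.0000 -2.0000]
Step 1: x=[4.8000 12.1200] v=[4.0000 -4.4000]
Step 2: x=[6.0032 11.0288] v=[6.0160 -5.4560]
Step 3: x=[7.0500 10.0935] v=[5.2339 -4.6765]
Step 4: x=[7.4557 9.6312] v=[2.0287 -2.3113]
Step 5: x=[7.0166 9.7809] v=[-2.1955 0.7483]
Step 6: x=[5.8971 10.4483] v=[-5.5973 3.3369]
Step 7: x=[4.5623 11.3475] v=[-6.6740 4.4959]
Max displacement = 2.3688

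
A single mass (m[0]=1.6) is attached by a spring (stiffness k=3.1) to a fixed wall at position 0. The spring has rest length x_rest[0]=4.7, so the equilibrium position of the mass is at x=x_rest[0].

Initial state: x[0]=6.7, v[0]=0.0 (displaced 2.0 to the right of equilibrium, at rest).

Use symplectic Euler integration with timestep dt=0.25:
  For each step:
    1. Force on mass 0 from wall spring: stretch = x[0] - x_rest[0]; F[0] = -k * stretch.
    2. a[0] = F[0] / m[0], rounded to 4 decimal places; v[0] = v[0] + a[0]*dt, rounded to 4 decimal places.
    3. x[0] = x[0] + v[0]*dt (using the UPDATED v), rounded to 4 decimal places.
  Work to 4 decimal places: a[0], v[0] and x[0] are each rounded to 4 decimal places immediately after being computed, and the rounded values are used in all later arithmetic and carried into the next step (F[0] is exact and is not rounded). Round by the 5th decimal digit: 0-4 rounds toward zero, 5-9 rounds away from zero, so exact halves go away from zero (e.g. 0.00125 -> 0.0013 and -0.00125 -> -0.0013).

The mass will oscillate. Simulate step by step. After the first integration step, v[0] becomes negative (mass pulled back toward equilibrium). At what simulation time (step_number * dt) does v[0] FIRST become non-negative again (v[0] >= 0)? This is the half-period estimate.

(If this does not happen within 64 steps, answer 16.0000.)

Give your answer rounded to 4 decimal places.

Step 0: x=[6.7000] v=[0.0000]
Step 1: x=[6.4578] v=[-0.9688]
Step 2: x=[6.0028] v=[-1.8202]
Step 3: x=[5.3900] v=[-2.4513]
Step 4: x=[4.6936] v=[-2.7855]
Step 5: x=[3.9980] v=[-2.7824]
Step 6: x=[3.3874] v=[-2.4424]
Step 7: x=[2.9358] v=[-1.8066]
Step 8: x=[2.6978] v=[-0.9521]
Step 9: x=[2.7022] v=[0.0177]
First v>=0 after going negative at step 9, time=2.2500

Answer: 2.2500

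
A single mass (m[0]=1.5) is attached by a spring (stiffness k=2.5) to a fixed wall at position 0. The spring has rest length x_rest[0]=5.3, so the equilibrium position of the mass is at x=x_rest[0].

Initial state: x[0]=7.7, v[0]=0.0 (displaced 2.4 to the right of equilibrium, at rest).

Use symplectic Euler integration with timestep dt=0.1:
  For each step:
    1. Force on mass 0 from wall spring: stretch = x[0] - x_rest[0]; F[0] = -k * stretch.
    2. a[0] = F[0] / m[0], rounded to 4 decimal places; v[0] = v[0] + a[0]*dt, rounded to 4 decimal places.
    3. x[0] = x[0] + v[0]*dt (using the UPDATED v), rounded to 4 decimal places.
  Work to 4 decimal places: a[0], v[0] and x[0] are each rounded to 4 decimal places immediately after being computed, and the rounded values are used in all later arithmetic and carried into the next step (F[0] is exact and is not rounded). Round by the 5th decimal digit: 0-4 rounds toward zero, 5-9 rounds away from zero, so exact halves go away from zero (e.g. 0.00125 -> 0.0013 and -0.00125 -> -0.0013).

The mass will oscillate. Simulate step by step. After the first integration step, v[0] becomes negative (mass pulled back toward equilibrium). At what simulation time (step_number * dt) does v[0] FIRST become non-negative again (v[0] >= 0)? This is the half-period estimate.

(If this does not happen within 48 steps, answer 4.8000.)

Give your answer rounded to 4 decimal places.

Answer: 2.5000

Derivation:
Step 0: x=[7.7000] v=[0.0000]
Step 1: x=[7.6600] v=[-0.4000]
Step 2: x=[7.5807] v=[-0.7933]
Step 3: x=[7.4634] v=[-1.1734]
Step 4: x=[7.3100] v=[-1.5340]
Step 5: x=[7.1231] v=[-1.8690]
Step 6: x=[6.9058] v=[-2.1729]
Step 7: x=[6.6618] v=[-2.4405]
Step 8: x=[6.3951] v=[-2.6675]
Step 9: x=[6.1101] v=[-2.8500]
Step 10: x=[5.8116] v=[-2.9850]
Step 11: x=[5.5046] v=[-3.0703]
Step 12: x=[5.1942] v=[-3.1044]
Step 13: x=[4.8855] v=[-3.0868]
Step 14: x=[4.5837] v=[-3.0177]
Step 15: x=[4.2939] v=[-2.8983]
Step 16: x=[4.0208] v=[-2.7306]
Step 17: x=[3.7691] v=[-2.5174]
Step 18: x=[3.5429] v=[-2.2623]
Step 19: x=[3.3460] v=[-1.9695]
Step 20: x=[3.1816] v=[-1.6438]
Step 21: x=[3.0525] v=[-1.2907]
Step 22: x=[2.9609] v=[-0.9161]
Step 23: x=[2.9083] v=[-0.5263]
Step 24: x=[2.8955] v=[-0.1277]
Step 25: x=[2.9228] v=[0.2731]
First v>=0 after going negative at step 25, time=2.5000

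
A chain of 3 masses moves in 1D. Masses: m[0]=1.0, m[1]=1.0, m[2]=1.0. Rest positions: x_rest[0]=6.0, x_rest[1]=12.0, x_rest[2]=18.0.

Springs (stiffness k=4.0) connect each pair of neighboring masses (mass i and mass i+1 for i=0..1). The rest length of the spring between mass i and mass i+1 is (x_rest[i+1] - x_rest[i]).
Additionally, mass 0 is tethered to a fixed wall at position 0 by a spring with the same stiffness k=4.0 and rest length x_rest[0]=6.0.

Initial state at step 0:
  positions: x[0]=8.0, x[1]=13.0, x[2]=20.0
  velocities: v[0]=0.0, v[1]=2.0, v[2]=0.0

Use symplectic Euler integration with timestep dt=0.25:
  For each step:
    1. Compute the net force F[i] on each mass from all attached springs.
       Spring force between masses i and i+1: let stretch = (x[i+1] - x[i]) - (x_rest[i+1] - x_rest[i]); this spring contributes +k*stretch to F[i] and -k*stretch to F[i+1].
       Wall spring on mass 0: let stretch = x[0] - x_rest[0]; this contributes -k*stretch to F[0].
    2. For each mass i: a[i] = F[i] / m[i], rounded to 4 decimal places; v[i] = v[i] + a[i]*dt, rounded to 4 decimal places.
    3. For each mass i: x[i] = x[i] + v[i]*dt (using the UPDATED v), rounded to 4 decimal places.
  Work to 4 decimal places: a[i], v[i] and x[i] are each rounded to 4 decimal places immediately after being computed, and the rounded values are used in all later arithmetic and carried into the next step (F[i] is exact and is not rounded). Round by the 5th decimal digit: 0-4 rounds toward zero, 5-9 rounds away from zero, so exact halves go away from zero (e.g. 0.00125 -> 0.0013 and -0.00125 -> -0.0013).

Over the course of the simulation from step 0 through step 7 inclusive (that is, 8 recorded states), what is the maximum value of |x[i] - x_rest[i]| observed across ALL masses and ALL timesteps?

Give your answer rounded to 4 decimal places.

Answer: 2.7500

Derivation:
Step 0: x=[8.0000 13.0000 20.0000] v=[0.0000 2.0000 0.0000]
Step 1: x=[7.2500 14.0000 19.7500] v=[-3.0000 4.0000 -1.0000]
Step 2: x=[6.3750 14.7500 19.5625] v=[-3.5000 3.0000 -0.7500]
Step 3: x=[6.0000 14.6094 19.6719] v=[-1.5000 -0.5625 0.4375]
Step 4: x=[6.2774 13.5821 20.0157] v=[1.1094 -4.1094 1.3750]
Step 5: x=[6.8116 12.3370 20.2511] v=[2.1367 -4.9805 0.9414]
Step 6: x=[7.0242 11.6891 20.0079] v=[0.8505 -2.5918 -0.9727]
Step 7: x=[6.6470 11.9546 19.1850] v=[-1.5088 1.0621 -3.2915]
Max displacement = 2.7500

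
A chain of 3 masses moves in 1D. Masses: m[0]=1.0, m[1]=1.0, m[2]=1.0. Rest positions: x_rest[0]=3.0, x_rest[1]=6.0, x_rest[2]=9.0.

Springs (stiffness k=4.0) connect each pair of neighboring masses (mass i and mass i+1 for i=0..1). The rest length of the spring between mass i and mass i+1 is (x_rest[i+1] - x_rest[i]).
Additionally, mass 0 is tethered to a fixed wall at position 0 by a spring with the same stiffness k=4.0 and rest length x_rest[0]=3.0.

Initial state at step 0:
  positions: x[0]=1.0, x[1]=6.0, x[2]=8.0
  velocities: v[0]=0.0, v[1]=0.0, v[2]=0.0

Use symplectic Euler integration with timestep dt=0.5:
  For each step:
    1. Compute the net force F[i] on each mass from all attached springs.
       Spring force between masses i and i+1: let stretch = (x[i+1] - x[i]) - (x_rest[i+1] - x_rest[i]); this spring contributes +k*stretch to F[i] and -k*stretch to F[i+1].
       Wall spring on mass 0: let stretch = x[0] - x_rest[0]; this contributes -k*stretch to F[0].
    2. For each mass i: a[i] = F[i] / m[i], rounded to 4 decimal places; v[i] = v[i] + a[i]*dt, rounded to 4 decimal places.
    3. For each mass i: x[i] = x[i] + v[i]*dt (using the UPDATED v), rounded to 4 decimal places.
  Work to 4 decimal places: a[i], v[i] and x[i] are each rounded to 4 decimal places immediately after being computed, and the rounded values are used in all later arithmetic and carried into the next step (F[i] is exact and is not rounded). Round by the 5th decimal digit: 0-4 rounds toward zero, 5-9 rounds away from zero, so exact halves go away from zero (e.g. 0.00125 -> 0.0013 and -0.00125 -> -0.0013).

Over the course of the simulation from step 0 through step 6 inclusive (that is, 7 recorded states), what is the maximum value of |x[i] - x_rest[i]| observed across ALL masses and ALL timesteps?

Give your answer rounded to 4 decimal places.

Step 0: x=[1.0000 6.0000 8.0000] v=[0.0000 0.0000 0.0000]
Step 1: x=[5.0000 3.0000 9.0000] v=[8.0000 -6.0000 2.0000]
Step 2: x=[2.0000 8.0000 7.0000] v=[-6.0000 10.0000 -4.0000]
Step 3: x=[3.0000 6.0000 9.0000] v=[2.0000 -4.0000 4.0000]
Step 4: x=[4.0000 4.0000 11.0000] v=[2.0000 -4.0000 4.0000]
Step 5: x=[1.0000 9.0000 9.0000] v=[-6.0000 10.0000 -4.0000]
Step 6: x=[5.0000 6.0000 10.0000] v=[8.0000 -6.0000 2.0000]
Max displacement = 3.0000

Answer: 3.0000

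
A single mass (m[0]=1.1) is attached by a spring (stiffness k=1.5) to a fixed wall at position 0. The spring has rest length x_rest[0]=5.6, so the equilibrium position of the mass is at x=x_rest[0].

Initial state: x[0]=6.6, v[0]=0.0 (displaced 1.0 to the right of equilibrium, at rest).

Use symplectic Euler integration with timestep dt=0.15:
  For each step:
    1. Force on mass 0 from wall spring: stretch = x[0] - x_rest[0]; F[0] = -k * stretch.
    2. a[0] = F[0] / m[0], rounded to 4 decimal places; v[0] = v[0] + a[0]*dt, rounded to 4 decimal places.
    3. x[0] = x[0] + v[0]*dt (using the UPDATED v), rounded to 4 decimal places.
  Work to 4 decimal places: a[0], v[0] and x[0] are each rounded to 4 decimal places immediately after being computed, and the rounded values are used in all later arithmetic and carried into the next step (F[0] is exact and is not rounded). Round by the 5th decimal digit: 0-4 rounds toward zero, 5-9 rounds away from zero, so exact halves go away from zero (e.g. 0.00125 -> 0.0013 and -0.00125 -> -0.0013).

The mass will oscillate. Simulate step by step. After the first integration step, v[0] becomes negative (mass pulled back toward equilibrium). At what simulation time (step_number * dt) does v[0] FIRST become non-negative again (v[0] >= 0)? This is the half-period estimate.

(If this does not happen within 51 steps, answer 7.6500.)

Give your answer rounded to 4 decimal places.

Answer: 2.7000

Derivation:
Step 0: x=[6.6000] v=[0.0000]
Step 1: x=[6.5693] v=[-0.2045]
Step 2: x=[6.5089] v=[-0.4028]
Step 3: x=[6.4206] v=[-0.5887]
Step 4: x=[6.3071] v=[-0.7566]
Step 5: x=[6.1719] v=[-0.9012]
Step 6: x=[6.0192] v=[-1.0182]
Step 7: x=[5.8536] v=[-1.1039]
Step 8: x=[5.6802] v=[-1.1558]
Step 9: x=[5.5044] v=[-1.1722]
Step 10: x=[5.3315] v=[-1.1526]
Step 11: x=[5.1668] v=[-1.0977]
Step 12: x=[5.0154] v=[-1.0091]
Step 13: x=[4.8820] v=[-0.8895]
Step 14: x=[4.7706] v=[-0.7426]
Step 15: x=[4.6847] v=[-0.5730]
Step 16: x=[4.6268] v=[-0.3858]
Step 17: x=[4.5988] v=[-0.1867]
Step 18: x=[4.6015] v=[0.0181]
First v>=0 after going negative at step 18, time=2.7000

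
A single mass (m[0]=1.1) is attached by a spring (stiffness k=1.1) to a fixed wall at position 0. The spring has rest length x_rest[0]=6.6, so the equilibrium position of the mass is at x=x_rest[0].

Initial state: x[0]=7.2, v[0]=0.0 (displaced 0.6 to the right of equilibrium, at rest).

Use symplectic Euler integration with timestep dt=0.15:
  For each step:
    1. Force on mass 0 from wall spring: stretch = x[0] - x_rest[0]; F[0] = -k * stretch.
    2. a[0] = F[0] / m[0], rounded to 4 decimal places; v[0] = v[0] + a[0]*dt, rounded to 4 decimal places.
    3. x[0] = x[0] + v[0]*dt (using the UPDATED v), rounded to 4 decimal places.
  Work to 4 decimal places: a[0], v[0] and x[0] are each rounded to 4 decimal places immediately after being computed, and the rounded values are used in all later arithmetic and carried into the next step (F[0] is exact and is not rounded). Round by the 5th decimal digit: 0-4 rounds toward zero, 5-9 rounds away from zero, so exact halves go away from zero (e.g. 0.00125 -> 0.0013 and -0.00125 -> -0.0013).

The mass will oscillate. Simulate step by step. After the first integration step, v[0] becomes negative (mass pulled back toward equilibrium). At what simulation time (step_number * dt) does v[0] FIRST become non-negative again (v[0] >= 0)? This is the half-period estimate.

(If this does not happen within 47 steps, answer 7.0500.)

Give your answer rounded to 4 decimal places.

Step 0: x=[7.2000] v=[0.0000]
Step 1: x=[7.1865] v=[-0.0900]
Step 2: x=[7.1598] v=[-0.1780]
Step 3: x=[7.1205] v=[-0.2620]
Step 4: x=[7.0695] v=[-0.3401]
Step 5: x=[7.0079] v=[-0.4105]
Step 6: x=[6.9371] v=[-0.4717]
Step 7: x=[6.8588] v=[-0.5223]
Step 8: x=[6.7746] v=[-0.5611]
Step 9: x=[6.6865] v=[-0.5873]
Step 10: x=[6.5965] v=[-0.6003]
Step 11: x=[6.5065] v=[-0.5998]
Step 12: x=[6.4186] v=[-0.5858]
Step 13: x=[6.3348] v=[-0.5586]
Step 14: x=[6.2570] v=[-0.5188]
Step 15: x=[6.1869] v=[-0.4674]
Step 16: x=[6.1261] v=[-0.4054]
Step 17: x=[6.0760] v=[-0.3343]
Step 18: x=[6.0376] v=[-0.2557]
Step 19: x=[6.0119] v=[-0.1713]
Step 20: x=[5.9994] v=[-0.0831]
Step 21: x=[6.0005] v=[0.0070]
First v>=0 after going negative at step 21, time=3.1500

Answer: 3.1500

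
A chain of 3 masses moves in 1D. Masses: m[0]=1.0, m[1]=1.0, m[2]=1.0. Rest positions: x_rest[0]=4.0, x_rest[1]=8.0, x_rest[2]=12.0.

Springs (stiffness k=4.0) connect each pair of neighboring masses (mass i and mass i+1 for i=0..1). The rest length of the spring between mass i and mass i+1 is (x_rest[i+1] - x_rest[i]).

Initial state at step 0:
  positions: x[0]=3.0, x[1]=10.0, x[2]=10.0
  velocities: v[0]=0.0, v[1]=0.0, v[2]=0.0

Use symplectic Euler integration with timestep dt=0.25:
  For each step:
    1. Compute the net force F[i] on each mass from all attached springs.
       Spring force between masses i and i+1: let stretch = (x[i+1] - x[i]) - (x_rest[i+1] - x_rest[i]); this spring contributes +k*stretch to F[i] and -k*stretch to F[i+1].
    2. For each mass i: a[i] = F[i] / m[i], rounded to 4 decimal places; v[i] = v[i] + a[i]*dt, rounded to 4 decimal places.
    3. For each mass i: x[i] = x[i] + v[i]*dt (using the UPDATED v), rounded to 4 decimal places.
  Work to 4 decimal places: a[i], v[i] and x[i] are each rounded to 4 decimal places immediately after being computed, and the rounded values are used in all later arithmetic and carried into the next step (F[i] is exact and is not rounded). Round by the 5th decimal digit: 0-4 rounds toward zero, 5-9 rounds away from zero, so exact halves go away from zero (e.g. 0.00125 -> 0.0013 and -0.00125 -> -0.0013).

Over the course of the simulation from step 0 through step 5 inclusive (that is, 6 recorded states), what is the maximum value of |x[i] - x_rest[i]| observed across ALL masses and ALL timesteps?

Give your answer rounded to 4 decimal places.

Answer: 2.9219

Derivation:
Step 0: x=[3.0000 10.0000 10.0000] v=[0.0000 0.0000 0.0000]
Step 1: x=[3.7500 8.2500 11.0000] v=[3.0000 -7.0000 4.0000]
Step 2: x=[4.6250 6.0625 12.3125] v=[3.5000 -8.7500 5.2500]
Step 3: x=[4.8594 5.0781 13.0625] v=[0.9375 -3.9375 3.0000]
Step 4: x=[4.1485 6.0352 12.8164] v=[-2.8438 3.8282 -0.9844]
Step 5: x=[2.9092 8.2159 11.8750] v=[-4.9571 8.7227 -3.7656]
Max displacement = 2.9219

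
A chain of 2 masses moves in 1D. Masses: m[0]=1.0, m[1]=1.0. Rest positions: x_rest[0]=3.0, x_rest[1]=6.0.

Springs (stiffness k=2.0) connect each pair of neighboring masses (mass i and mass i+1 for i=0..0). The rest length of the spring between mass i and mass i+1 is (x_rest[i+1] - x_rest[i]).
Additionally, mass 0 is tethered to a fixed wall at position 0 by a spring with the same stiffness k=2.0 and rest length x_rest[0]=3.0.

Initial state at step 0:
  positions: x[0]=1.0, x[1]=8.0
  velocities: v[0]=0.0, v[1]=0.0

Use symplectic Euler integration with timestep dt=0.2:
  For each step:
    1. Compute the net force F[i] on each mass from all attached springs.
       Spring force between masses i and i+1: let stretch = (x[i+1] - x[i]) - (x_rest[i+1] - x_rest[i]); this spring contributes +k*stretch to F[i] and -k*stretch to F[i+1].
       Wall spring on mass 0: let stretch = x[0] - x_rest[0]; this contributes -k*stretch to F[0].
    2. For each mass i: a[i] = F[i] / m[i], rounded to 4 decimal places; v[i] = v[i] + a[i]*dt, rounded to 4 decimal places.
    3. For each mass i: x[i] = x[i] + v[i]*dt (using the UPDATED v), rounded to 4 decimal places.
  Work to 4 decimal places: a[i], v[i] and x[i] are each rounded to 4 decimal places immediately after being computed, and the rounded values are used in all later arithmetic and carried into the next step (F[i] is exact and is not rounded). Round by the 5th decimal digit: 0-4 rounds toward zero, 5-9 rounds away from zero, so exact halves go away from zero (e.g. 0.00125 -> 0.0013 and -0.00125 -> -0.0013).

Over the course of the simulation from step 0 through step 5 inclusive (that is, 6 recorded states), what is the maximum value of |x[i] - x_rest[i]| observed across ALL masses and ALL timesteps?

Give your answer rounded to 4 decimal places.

Answer: 2.1785

Derivation:
Step 0: x=[1.0000 8.0000] v=[0.0000 0.0000]
Step 1: x=[1.4800 7.6800] v=[2.4000 -1.6000]
Step 2: x=[2.3376 7.1040] v=[4.2880 -2.8800]
Step 3: x=[3.3895 6.3867] v=[5.2595 -3.5866]
Step 4: x=[4.4100 5.6696] v=[5.1026 -3.5855]
Step 5: x=[5.1785 5.0917] v=[3.8424 -2.8893]
Max displacement = 2.1785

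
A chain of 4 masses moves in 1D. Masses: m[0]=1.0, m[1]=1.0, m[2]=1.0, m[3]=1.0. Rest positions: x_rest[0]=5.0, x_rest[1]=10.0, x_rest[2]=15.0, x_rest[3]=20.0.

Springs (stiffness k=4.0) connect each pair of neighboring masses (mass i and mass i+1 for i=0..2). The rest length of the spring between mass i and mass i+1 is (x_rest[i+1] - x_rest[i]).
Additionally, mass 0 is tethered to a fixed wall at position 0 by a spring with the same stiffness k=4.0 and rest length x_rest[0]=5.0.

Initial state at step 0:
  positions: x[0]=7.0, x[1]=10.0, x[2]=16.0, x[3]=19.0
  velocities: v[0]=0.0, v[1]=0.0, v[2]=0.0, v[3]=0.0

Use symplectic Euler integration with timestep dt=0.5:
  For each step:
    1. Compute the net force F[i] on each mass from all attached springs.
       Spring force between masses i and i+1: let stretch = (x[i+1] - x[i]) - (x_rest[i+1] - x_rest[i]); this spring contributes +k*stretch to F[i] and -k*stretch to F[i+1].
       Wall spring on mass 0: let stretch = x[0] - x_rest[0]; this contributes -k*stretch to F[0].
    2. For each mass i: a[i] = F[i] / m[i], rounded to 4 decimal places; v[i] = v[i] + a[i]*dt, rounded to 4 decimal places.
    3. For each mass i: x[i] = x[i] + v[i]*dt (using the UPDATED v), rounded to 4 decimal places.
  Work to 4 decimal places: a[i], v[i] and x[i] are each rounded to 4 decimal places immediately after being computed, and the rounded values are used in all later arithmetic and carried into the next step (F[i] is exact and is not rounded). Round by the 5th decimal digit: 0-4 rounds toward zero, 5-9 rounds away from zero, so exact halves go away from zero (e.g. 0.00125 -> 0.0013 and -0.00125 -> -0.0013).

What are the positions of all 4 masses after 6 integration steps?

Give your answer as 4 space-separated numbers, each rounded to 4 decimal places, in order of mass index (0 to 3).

Answer: 4.0000 14.0000 12.0000 20.0000

Derivation:
Step 0: x=[7.0000 10.0000 16.0000 19.0000] v=[0.0000 0.0000 0.0000 0.0000]
Step 1: x=[3.0000 13.0000 13.0000 21.0000] v=[-8.0000 6.0000 -6.0000 4.0000]
Step 2: x=[6.0000 6.0000 18.0000 20.0000] v=[6.0000 -14.0000 10.0000 -2.0000]
Step 3: x=[3.0000 11.0000 13.0000 22.0000] v=[-6.0000 10.0000 -10.0000 4.0000]
Step 4: x=[5.0000 10.0000 15.0000 20.0000] v=[4.0000 -2.0000 4.0000 -4.0000]
Step 5: x=[7.0000 9.0000 17.0000 18.0000] v=[4.0000 -2.0000 4.0000 -4.0000]
Step 6: x=[4.0000 14.0000 12.0000 20.0000] v=[-6.0000 10.0000 -10.0000 4.0000]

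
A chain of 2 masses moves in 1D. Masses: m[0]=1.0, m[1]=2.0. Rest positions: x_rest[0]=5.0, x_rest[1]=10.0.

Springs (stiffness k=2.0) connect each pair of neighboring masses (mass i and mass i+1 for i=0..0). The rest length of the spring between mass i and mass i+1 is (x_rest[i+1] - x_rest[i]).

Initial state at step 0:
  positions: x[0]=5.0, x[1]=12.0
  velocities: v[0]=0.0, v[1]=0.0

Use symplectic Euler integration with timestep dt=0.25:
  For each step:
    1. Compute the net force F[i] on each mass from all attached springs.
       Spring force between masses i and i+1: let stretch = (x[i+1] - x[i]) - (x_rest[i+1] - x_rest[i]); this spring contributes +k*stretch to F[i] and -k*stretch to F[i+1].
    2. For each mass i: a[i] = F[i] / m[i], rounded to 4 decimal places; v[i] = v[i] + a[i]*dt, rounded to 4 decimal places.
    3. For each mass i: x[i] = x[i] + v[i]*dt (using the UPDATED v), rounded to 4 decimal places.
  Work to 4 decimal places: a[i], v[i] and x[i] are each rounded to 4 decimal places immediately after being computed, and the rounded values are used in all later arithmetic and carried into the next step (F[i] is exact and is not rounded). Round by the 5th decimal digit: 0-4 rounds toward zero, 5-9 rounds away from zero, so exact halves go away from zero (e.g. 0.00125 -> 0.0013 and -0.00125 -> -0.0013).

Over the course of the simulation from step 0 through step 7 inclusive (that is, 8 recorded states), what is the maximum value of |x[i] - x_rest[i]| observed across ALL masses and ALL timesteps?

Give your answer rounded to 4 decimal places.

Step 0: x=[5.0000 12.0000] v=[0.0000 0.0000]
Step 1: x=[5.2500 11.8750] v=[1.0000 -0.5000]
Step 2: x=[5.7031 11.6484] v=[1.8125 -0.9063]
Step 3: x=[6.2744 11.3628] v=[2.2852 -1.1426]
Step 4: x=[6.8568 11.0716] v=[2.3294 -1.1647]
Step 5: x=[7.3410 10.8295] v=[1.9368 -0.9684]
Step 6: x=[7.6363 10.6819] v=[1.1811 -0.5905]
Step 7: x=[7.6873 10.6564] v=[0.2039 -0.1019]
Max displacement = 2.6873

Answer: 2.6873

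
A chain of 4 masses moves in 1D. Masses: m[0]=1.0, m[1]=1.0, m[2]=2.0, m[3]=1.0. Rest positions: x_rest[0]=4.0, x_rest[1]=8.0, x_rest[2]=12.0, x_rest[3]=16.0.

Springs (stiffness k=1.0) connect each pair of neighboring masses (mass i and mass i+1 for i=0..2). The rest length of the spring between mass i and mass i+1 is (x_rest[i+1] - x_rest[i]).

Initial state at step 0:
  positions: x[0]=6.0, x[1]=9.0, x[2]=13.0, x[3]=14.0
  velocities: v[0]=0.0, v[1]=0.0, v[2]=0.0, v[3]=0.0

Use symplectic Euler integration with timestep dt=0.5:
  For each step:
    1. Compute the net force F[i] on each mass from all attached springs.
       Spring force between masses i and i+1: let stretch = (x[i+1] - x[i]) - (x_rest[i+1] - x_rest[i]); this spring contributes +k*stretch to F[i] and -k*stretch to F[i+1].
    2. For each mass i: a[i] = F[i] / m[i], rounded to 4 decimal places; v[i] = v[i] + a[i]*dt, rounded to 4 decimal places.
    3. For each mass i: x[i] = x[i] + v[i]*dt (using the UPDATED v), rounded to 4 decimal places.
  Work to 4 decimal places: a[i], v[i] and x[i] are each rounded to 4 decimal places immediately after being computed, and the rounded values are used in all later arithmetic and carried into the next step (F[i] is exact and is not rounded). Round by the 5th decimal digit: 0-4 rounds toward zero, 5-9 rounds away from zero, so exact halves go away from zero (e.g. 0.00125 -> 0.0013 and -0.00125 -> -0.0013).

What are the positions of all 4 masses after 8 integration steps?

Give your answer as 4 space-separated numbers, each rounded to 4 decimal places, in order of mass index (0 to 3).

Step 0: x=[6.0000 9.0000 13.0000 14.0000] v=[0.0000 0.0000 0.0000 0.0000]
Step 1: x=[5.7500 9.2500 12.6250 14.7500] v=[-0.5000 0.5000 -0.7500 1.5000]
Step 2: x=[5.3750 9.4688 12.0938 15.9688] v=[-0.7500 0.4375 -1.0625 2.4375]
Step 3: x=[5.0235 9.3204 11.7188 17.2188] v=[-0.7031 -0.2969 -0.7500 2.5000]
Step 4: x=[4.7462 8.6973 11.7315 18.0938] v=[-0.5547 -1.2462 0.0254 1.7500]
Step 5: x=[4.4566 7.8450 12.1603 18.3783] v=[-0.5792 -1.7047 0.8575 0.5689]
Step 6: x=[4.0141 7.2244 12.8269 18.1083] v=[-0.8850 -1.2413 1.3332 -0.5401]
Step 7: x=[3.3742 7.2018 13.4534 17.5179] v=[-1.2799 -0.0452 1.2529 -1.1808]
Step 8: x=[2.6912 7.7852 13.8065 16.9114] v=[-1.3661 1.1668 0.7061 -1.2131]

Answer: 2.6912 7.7852 13.8065 16.9114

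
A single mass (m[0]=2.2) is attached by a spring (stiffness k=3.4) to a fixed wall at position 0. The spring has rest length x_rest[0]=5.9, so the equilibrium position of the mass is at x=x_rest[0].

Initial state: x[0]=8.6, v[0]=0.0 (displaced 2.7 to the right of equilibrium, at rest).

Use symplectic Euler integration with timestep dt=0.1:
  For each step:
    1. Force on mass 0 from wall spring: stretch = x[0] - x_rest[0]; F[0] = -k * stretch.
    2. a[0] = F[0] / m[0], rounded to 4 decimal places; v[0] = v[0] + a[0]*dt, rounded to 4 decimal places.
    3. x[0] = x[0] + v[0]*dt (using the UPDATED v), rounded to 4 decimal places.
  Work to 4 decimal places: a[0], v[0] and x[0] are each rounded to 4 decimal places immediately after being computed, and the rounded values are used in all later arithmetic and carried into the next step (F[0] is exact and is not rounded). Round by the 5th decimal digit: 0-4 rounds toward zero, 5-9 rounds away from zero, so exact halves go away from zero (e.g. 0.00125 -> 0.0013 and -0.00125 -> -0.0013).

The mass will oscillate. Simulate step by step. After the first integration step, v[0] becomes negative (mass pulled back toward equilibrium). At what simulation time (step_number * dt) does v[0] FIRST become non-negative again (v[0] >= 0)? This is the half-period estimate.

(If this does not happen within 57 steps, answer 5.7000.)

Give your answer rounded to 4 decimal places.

Step 0: x=[8.6000] v=[0.0000]
Step 1: x=[8.5583] v=[-0.4173]
Step 2: x=[8.4755] v=[-0.8281]
Step 3: x=[8.3529] v=[-1.2261]
Step 4: x=[8.1924] v=[-1.6052]
Step 5: x=[7.9965] v=[-1.9595]
Step 6: x=[7.7682] v=[-2.2835]
Step 7: x=[7.5110] v=[-2.5722]
Step 8: x=[7.2289] v=[-2.8212]
Step 9: x=[6.9262] v=[-3.0266]
Step 10: x=[6.6077] v=[-3.1852]
Step 11: x=[6.2782] v=[-3.2946]
Step 12: x=[5.9429] v=[-3.3531]
Step 13: x=[5.6069] v=[-3.3597]
Step 14: x=[5.2755] v=[-3.3144]
Step 15: x=[4.9537] v=[-3.2179]
Step 16: x=[4.6465] v=[-3.0717]
Step 17: x=[4.3587] v=[-2.8780]
Step 18: x=[4.0947] v=[-2.6398]
Step 19: x=[3.8586] v=[-2.3608]
Step 20: x=[3.6541] v=[-2.0453]
Step 21: x=[3.4843] v=[-1.6982]
Step 22: x=[3.3518] v=[-1.3249]
Step 23: x=[3.2587] v=[-0.9311]
Step 24: x=[3.2064] v=[-0.5229]
Step 25: x=[3.1957] v=[-0.1066]
Step 26: x=[3.2268] v=[0.3113]
First v>=0 after going negative at step 26, time=2.6000

Answer: 2.6000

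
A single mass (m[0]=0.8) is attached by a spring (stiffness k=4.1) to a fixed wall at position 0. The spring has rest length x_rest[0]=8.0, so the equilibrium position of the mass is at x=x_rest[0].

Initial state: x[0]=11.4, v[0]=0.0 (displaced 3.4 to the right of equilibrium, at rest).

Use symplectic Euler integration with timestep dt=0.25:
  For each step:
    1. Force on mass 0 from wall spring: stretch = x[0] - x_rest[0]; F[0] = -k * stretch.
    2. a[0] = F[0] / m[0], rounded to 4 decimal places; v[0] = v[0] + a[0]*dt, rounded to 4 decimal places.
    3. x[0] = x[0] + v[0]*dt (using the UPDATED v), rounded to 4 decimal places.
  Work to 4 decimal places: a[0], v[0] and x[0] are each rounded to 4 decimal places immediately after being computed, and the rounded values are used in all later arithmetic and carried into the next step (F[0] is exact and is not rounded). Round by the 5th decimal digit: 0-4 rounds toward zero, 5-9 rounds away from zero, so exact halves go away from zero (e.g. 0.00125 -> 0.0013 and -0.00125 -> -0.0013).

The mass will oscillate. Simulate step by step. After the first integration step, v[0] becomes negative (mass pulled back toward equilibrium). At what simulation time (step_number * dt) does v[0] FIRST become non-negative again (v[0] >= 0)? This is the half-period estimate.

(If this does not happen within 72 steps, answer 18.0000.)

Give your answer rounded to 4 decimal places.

Step 0: x=[11.4000] v=[0.0000]
Step 1: x=[10.3109] v=[-4.3563]
Step 2: x=[8.4816] v=[-7.3172]
Step 3: x=[6.4980] v=[-7.9343]
Step 4: x=[4.9955] v=[-6.0099]
Step 5: x=[4.4554] v=[-2.1604]
Step 6: x=[5.0507] v=[2.3811]
First v>=0 after going negative at step 6, time=1.5000

Answer: 1.5000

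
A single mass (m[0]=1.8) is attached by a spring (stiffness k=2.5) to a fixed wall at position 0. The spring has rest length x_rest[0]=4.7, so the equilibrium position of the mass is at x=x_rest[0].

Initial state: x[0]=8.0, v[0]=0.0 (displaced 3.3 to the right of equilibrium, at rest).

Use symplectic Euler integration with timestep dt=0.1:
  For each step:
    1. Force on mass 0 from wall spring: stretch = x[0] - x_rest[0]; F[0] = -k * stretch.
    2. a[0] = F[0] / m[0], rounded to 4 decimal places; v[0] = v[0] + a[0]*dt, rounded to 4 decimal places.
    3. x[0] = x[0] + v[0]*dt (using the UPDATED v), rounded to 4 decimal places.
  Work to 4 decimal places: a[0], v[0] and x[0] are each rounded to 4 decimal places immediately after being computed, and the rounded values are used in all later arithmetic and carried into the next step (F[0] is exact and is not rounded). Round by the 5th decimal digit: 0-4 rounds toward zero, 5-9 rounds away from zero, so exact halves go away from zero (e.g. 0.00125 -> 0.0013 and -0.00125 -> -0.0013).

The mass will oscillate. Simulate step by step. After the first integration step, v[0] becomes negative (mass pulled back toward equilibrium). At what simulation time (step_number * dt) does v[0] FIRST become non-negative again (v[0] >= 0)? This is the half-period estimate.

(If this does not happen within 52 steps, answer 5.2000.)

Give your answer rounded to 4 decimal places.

Answer: 2.7000

Derivation:
Step 0: x=[8.0000] v=[0.0000]
Step 1: x=[7.9542] v=[-0.4583]
Step 2: x=[7.8632] v=[-0.9103]
Step 3: x=[7.7282] v=[-1.3496]
Step 4: x=[7.5512] v=[-1.7702]
Step 5: x=[7.3346] v=[-2.1662]
Step 6: x=[7.0814] v=[-2.5321]
Step 7: x=[6.7951] v=[-2.8629]
Step 8: x=[6.4797] v=[-3.1539]
Step 9: x=[6.1396] v=[-3.4011]
Step 10: x=[5.7795] v=[-3.6010]
Step 11: x=[5.4044] v=[-3.7509]
Step 12: x=[5.0195] v=[-3.8487]
Step 13: x=[4.6302] v=[-3.8931]
Step 14: x=[4.2419] v=[-3.8834]
Step 15: x=[3.8599] v=[-3.8198]
Step 16: x=[3.4896] v=[-3.7031]
Step 17: x=[3.1361] v=[-3.5350]
Step 18: x=[2.8043] v=[-3.3178]
Step 19: x=[2.4989] v=[-3.0545]
Step 20: x=[2.2240] v=[-2.7488]
Step 21: x=[1.9835] v=[-2.4049]
Step 22: x=[1.7807] v=[-2.0276]
Step 23: x=[1.6185] v=[-1.6221]
Step 24: x=[1.4991] v=[-1.1941]
Step 25: x=[1.4242] v=[-0.7495]
Step 26: x=[1.3948] v=[-0.2945]
Step 27: x=[1.4113] v=[0.1646]
First v>=0 after going negative at step 27, time=2.7000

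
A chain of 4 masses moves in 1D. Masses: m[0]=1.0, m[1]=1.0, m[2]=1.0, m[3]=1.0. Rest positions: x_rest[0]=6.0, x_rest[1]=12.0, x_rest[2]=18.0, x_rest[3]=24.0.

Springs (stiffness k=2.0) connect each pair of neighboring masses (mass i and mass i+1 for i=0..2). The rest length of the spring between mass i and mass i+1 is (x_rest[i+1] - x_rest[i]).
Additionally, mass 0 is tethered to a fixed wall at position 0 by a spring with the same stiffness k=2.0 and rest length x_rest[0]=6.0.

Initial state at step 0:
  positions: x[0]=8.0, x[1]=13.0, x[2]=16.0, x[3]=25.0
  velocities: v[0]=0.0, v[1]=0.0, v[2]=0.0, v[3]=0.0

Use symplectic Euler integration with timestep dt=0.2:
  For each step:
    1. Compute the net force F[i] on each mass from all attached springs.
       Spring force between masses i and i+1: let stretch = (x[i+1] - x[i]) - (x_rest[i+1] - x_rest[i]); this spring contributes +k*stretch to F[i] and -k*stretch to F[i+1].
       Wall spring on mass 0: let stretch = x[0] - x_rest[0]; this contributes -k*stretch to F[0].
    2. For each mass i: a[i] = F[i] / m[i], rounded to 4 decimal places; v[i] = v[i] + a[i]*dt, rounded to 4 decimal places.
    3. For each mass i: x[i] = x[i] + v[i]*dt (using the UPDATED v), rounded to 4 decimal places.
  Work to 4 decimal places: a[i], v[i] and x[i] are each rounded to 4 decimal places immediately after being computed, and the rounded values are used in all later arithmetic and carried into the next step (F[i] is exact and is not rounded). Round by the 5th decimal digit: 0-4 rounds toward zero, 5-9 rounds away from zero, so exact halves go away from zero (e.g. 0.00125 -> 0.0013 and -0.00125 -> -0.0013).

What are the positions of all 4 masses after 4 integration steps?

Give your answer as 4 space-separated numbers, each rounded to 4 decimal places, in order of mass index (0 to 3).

Answer: 5.9794 11.9795 19.3409 23.3739

Derivation:
Step 0: x=[8.0000 13.0000 16.0000 25.0000] v=[0.0000 0.0000 0.0000 0.0000]
Step 1: x=[7.7600 12.8400 16.4800 24.7600] v=[-1.2000 -0.8000 2.4000 -1.2000]
Step 2: x=[7.3056 12.5648 17.3312 24.3376] v=[-2.2720 -1.3760 4.2560 -2.1120]
Step 3: x=[6.6875 12.2502 18.3616 23.8347] v=[-3.0906 -1.5731 5.1520 -2.5146]
Step 4: x=[5.9794 11.9795 19.3409 23.3739] v=[-3.5405 -1.3536 4.8967 -2.3038]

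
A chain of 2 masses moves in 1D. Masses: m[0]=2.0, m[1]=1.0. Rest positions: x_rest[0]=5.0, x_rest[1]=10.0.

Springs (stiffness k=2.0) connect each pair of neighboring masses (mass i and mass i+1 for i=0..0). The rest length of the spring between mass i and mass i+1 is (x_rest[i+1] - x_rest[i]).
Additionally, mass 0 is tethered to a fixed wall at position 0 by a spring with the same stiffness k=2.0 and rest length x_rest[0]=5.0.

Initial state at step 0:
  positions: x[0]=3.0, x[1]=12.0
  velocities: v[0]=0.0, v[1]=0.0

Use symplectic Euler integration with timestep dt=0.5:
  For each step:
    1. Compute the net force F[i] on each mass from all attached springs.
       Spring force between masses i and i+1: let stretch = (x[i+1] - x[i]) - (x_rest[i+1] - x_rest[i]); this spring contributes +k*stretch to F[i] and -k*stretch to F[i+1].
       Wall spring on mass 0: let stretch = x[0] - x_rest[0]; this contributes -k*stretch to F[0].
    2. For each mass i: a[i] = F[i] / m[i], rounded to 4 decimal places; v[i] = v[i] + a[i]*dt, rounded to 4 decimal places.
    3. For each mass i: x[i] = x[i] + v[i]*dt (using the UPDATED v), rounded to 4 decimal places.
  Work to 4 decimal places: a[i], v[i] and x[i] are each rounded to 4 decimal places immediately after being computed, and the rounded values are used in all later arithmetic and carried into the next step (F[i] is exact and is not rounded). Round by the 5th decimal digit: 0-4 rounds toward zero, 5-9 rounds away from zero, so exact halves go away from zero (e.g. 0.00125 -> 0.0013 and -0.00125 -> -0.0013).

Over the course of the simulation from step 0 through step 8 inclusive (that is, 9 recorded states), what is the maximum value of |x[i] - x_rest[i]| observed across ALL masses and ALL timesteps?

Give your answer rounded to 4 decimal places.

Step 0: x=[3.0000 12.0000] v=[0.0000 0.0000]
Step 1: x=[4.5000 10.0000] v=[3.0000 -4.0000]
Step 2: x=[6.2500 7.7500] v=[3.5000 -4.5000]
Step 3: x=[6.8125 7.2500] v=[1.1250 -1.0000]
Step 4: x=[5.7813 9.0313] v=[-2.0625 3.5625]
Step 5: x=[4.1172 11.6876] v=[-3.3282 5.3125]
Step 6: x=[3.3164 13.0587] v=[-1.6016 2.7421]
Step 7: x=[4.1221 12.0586] v=[1.6114 -2.0002]
Step 8: x=[5.8814 9.5903] v=[3.5186 -4.9367]
Max displacement = 3.0587

Answer: 3.0587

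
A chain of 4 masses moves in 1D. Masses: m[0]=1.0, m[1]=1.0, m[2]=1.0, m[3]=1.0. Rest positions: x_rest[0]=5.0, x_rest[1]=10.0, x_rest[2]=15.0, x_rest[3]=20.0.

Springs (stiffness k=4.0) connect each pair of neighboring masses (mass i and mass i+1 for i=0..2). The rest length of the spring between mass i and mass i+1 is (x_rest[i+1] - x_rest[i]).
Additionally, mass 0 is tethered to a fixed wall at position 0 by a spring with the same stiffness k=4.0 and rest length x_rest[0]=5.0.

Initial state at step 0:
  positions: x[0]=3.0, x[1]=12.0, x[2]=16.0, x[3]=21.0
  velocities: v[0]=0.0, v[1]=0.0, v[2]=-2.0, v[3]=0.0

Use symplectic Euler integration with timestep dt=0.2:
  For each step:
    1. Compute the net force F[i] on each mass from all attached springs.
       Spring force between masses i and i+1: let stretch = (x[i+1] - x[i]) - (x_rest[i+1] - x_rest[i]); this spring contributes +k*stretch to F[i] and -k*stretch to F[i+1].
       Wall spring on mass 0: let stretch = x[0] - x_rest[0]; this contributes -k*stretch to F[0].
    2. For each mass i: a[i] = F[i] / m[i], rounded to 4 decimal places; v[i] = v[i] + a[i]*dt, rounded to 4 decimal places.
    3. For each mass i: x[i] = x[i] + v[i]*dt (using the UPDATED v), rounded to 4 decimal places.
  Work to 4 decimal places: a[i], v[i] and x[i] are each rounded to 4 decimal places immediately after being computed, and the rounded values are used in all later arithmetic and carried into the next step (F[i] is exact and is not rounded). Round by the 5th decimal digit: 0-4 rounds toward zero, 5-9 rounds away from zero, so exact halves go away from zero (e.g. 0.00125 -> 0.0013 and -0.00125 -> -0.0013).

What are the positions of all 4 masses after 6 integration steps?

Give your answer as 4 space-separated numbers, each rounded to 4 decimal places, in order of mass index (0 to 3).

Step 0: x=[3.0000 12.0000 16.0000 21.0000] v=[0.0000 0.0000 -2.0000 0.0000]
Step 1: x=[3.9600 11.2000 15.7600 21.0000] v=[4.8000 -4.0000 -1.2000 0.0000]
Step 2: x=[5.4448 9.9712 15.6288 20.9616] v=[7.4240 -6.1440 -0.6560 -0.1920]
Step 3: x=[6.7827 8.9234 15.4456 20.8700] v=[6.6893 -5.2390 -0.9158 -0.4582]
Step 4: x=[7.3778 8.5766 15.0868 20.7105] v=[2.9757 -1.7338 -1.7940 -0.7977]
Step 5: x=[6.9843 9.0797 14.5862 20.4512] v=[-1.9675 2.5153 -2.5032 -1.2967]
Step 6: x=[5.8086 10.1285 14.1429 20.0535] v=[-5.8786 5.2442 -2.2164 -1.9887]

Answer: 5.8086 10.1285 14.1429 20.0535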